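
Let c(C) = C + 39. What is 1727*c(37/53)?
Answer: 3633608/53 ≈ 68559.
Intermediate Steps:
c(C) = 39 + C
1727*c(37/53) = 1727*(39 + 37/53) = 1727*(2104/53) = 3633608/53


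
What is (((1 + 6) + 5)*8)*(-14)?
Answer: -1344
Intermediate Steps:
(((1 + 6) + 5)*8)*(-14) = ((7 + 5)*8)*(-14) = (12*8)*(-14) = 96*(-14) = -1344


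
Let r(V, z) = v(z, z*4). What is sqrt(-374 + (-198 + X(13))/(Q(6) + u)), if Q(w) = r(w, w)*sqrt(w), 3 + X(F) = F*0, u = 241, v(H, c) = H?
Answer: sqrt(-90335 - 2244*sqrt(6))/sqrt(241 + 6*sqrt(6)) ≈ 19.359*I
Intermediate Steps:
r(V, z) = z
X(F) = -3 (X(F) = -3 + F*0 = -3 + 0 = -3)
Q(w) = w**(3/2) (Q(w) = w*sqrt(w) = w**(3/2))
sqrt(-374 + (-198 + X(13))/(Q(6) + u)) = sqrt(-374 + (-198 - 3)/(6**(3/2) + 241)) = sqrt(-374 - 201/(6*sqrt(6) + 241)) = sqrt(-374 - 201/(241 + 6*sqrt(6)))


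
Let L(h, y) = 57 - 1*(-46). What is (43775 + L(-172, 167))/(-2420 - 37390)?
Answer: -7313/6635 ≈ -1.1022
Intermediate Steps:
L(h, y) = 103 (L(h, y) = 57 + 46 = 103)
(43775 + L(-172, 167))/(-2420 - 37390) = (43775 + 103)/(-2420 - 37390) = 43878/(-39810) = 43878*(-1/39810) = -7313/6635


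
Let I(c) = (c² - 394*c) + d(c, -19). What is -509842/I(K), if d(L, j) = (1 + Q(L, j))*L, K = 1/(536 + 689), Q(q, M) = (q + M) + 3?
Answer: 765081651250/501023 ≈ 1.5270e+6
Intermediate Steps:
Q(q, M) = 3 + M + q (Q(q, M) = (M + q) + 3 = 3 + M + q)
K = 1/1225 ≈ 0.00081633
d(L, j) = L*(4 + L + j) (d(L, j) = (1 + (3 + j + L))*L = (1 + (3 + L + j))*L = (4 + L + j)*L = L*(4 + L + j))
I(c) = c² - 394*c + c*(-15 + c) (I(c) = (c² - 394*c) + c*(4 + c - 19) = (c² - 394*c) + c*(-15 + c) = c² - 394*c + c*(-15 + c))
-509842/I(K) = -509842*1225/(-409 + 2*(1/1225)) = -509842*1225/(-409 + 2/1225) = -509842/((1/1225)*(-501023/1225)) = -509842/(-501023/1500625) = -509842*(-1500625/501023) = 765081651250/501023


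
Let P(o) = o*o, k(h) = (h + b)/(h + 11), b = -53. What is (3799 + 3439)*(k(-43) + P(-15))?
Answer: 1650264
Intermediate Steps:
k(h) = (-53 + h)/(11 + h) (k(h) = (h - 53)/(h + 11) = (-53 + h)/(11 + h))
P(o) = o²
(3799 + 3439)*(k(-43) + P(-15)) = (3799 + 3439)*((-53 - 43)/(11 - 43) + (-15)²) = 7238*(-96/(-32) + 225) = 7238*(-1/32*(-96) + 225) = 7238*(3 + 225) = 7238*228 = 1650264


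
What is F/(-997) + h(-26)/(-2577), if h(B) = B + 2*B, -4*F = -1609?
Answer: -1278443/3425692 ≈ -0.37319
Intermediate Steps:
F = 1609/4 (F = -¼*(-1609) = 1609/4 ≈ 402.25)
h(B) = 3*B
F/(-997) + h(-26)/(-2577) = (1609/4)/(-997) + (3*(-26))/(-2577) = (1609/4)*(-1/997) - 78*(-1/2577) = -1609/3988 + 26/859 = -1278443/3425692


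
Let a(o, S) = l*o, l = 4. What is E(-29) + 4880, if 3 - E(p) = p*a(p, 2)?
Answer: 1519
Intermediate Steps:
a(o, S) = 4*o
E(p) = 3 - 4*p² (E(p) = 3 - p*4*p = 3 - 4*p²)
E(-29) + 4880 = (3 - 4*(-29)²) + 4880 = (3 - 4*841) + 4880 = (3 - 3364) + 4880 = -3361 + 4880 = 1519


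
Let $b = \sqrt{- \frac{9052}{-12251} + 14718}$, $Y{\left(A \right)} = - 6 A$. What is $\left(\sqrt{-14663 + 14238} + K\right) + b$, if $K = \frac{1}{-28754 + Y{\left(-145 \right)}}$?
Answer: $- \frac{1}{27884} + \frac{\sqrt{2209091376770}}{12251} + 5 i \sqrt{17} \approx 121.32 + 20.616 i$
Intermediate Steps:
$K = - \frac{1}{27884}$ ($K = \frac{1}{-28754 - -870} = \frac{1}{-28754 + 870} = \frac{1}{-27884} = - \frac{1}{27884} \approx -3.5863 \cdot 10^{-5}$)
$b = \frac{\sqrt{2209091376770}}{12251}$ ($b = \sqrt{\left(-9052\right) \left(- \frac{1}{12251}\right) + 14718} = \sqrt{\frac{9052}{12251} + 14718} = \sqrt{\frac{180319270}{12251}} = \frac{\sqrt{2209091376770}}{12251} \approx 121.32$)
$\left(\sqrt{-14663 + 14238} + K\right) + b = \left(\sqrt{-14663 + 14238} - \frac{1}{27884}\right) + \frac{\sqrt{2209091376770}}{12251} = \left(\sqrt{-425} - \frac{1}{27884}\right) + \frac{\sqrt{2209091376770}}{12251} = \left(5 i \sqrt{17} - \frac{1}{27884}\right) + \frac{\sqrt{2209091376770}}{12251} = \left(- \frac{1}{27884} + 5 i \sqrt{17}\right) + \frac{\sqrt{2209091376770}}{12251} = - \frac{1}{27884} + \frac{\sqrt{2209091376770}}{12251} + 5 i \sqrt{17}$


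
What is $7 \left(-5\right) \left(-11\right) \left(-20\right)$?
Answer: $-7700$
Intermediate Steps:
$7 \left(-5\right) \left(-11\right) \left(-20\right) = \left(-35\right) \left(-11\right) \left(-20\right) = 385 \left(-20\right) = -7700$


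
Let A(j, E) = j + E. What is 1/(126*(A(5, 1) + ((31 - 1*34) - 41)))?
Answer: -1/4788 ≈ -0.00020886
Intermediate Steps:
A(j, E) = E + j
1/(126*(A(5, 1) + ((31 - 1*34) - 41))) = 1/(126*((1 + 5) + ((31 - 1*34) - 41))) = 1/(126*(6 + ((31 - 34) - 41))) = 1/(126*(6 + (-3 - 41))) = 1/(126*(6 - 44)) = 1/(126*(-38)) = 1/(-4788) = -1/4788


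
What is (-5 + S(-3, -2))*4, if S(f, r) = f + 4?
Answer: -16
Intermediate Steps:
S(f, r) = 4 + f
(-5 + S(-3, -2))*4 = (-5 + (4 - 3))*4 = (-5 + 1)*4 = -4*4 = -16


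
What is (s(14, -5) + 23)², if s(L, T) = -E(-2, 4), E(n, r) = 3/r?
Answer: 7921/16 ≈ 495.06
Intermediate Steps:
s(L, T) = -¾ (s(L, T) = -3/4 = -1*¾ = -¾)
(s(14, -5) + 23)² = (-¾ + 23)² = (89/4)² = 7921/16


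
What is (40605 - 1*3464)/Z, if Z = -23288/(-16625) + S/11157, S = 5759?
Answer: 6889103027625/355567591 ≈ 19375.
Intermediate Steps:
Z = 355567591/185485125 (Z = -23288/(-16625) + 5759/11157 = -23288*(-1/16625) + 5759*(1/11157) = 23288/16625 + 5759/11157 = 355567591/185485125 ≈ 1.9170)
(40605 - 1*3464)/Z = (40605 - 1*3464)/(355567591/185485125) = (40605 - 3464)*(185485125/355567591) = 37141*(185485125/355567591) = 6889103027625/355567591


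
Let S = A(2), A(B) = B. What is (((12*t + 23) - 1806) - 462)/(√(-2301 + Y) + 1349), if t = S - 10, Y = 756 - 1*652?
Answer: -3158009/1821998 + 30433*I*√13/1821998 ≈ -1.7333 + 0.060224*I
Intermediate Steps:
S = 2
Y = 104 (Y = 756 - 652 = 104)
t = -8 (t = 2 - 10 = -8)
(((12*t + 23) - 1806) - 462)/(√(-2301 + Y) + 1349) = (((12*(-8) + 23) - 1806) - 462)/(√(-2301 + 104) + 1349) = (((-96 + 23) - 1806) - 462)/(√(-2197) + 1349) = ((-73 - 1806) - 462)/(13*I*√13 + 1349) = (-1879 - 462)/(1349 + 13*I*√13) = -2341/(1349 + 13*I*√13)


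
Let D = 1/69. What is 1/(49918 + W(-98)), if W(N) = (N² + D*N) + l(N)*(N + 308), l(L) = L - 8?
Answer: 69/2570980 ≈ 2.6838e-5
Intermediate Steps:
l(L) = -8 + L
D = 1/69 ≈ 0.014493
W(N) = N² + N/69 + (-8 + N)*(308 + N) (W(N) = (N² + N/69) + (-8 + N)*(N + 308) = (N² + N/69) + (-8 + N)*(308 + N) = N² + N/69 + (-8 + N)*(308 + N))
1/(49918 + W(-98)) = 1/(49918 + (-2464 + 2*(-98)² + (20701/69)*(-98))) = 1/(49918 + (-2464 + 2*9604 - 2028698/69)) = 1/(49918 + (-2464 + 19208 - 2028698/69)) = 1/(49918 - 873362/69) = 1/(2570980/69) = 69/2570980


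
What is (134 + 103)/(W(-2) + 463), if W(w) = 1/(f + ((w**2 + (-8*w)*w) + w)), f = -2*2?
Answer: 2686/5247 ≈ 0.51191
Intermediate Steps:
f = -4
W(w) = 1/(-4 + w - 7*w**2) (W(w) = 1/(-4 + ((w**2 + (-8*w)*w) + w)) = 1/(-4 + ((w**2 - 8*w**2) + w)) = 1/(-4 + (-7*w**2 + w)) = 1/(-4 + (w - 7*w**2)) = 1/(-4 + w - 7*w**2))
(134 + 103)/(W(-2) + 463) = (134 + 103)/(-1/(4 - 1*(-2) + 7*(-2)**2) + 463) = 237/(-1/(4 + 2 + 7*4) + 463) = 237/(-1/(4 + 2 + 28) + 463) = 237/(-1/34 + 463) = 237/(15741/34) = 237*(34/15741) = 2686/5247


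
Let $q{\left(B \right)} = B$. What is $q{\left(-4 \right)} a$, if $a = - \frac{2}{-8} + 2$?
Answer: $-9$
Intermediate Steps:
$a = \frac{9}{4}$ ($a = \left(-2\right) \left(- \frac{1}{8}\right) + 2 = \frac{1}{4} + 2 = \frac{9}{4} \approx 2.25$)
$q{\left(-4 \right)} a = \left(-4\right) \frac{9}{4} = -9$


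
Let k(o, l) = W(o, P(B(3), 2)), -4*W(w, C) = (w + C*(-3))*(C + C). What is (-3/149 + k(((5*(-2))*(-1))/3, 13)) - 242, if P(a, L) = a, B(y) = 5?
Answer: -190291/894 ≈ -212.85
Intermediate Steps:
W(w, C) = -C*(w - 3*C)/2 (W(w, C) = -(w + C*(-3))*(C + C)/4 = -(w - 3*C)*2*C/4 = -C*(w - 3*C)/2)
k(o, l) = 75/2 - 5*o/2 (k(o, l) = (½)*5*(-o + 3*5) = (½)*5*(-o + 15) = (½)*5*(15 - o) = 75/2 - 5*o/2)
(-3/149 + k(((5*(-2))*(-1))/3, 13)) - 242 = (-3/149 + (75/2 - 5*(5*(-2))*(-1)/(2*3))) - 242 = (-3*1/149 + (75/2 - 5*(-10*(-1))/(2*3))) - 242 = (-3/149 + (75/2 - 25/3)) - 242 = (-3/149 + 175/6) - 242 = 26057/894 - 242 = -190291/894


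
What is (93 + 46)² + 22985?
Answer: 42306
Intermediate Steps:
(93 + 46)² + 22985 = 139² + 22985 = 19321 + 22985 = 42306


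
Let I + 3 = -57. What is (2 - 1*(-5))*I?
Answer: -420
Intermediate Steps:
I = -60 (I = -3 - 57 = -60)
(2 - 1*(-5))*I = (2 - 1*(-5))*(-60) = (2 + 5)*(-60) = 7*(-60) = -420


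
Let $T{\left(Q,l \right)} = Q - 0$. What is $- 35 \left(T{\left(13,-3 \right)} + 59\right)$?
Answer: $-2520$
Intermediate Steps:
$T{\left(Q,l \right)} = Q$ ($T{\left(Q,l \right)} = Q + 0 = Q$)
$- 35 \left(T{\left(13,-3 \right)} + 59\right) = - 35 \left(13 + 59\right) = \left(-35\right) 72 = -2520$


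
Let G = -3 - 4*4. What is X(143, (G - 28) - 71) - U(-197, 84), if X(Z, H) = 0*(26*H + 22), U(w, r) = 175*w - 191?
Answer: 34666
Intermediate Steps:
G = -19 (G = -3 - 16 = -19)
U(w, r) = -191 + 175*w
X(Z, H) = 0 (X(Z, H) = 0*(22 + 26*H) = 0)
X(143, (G - 28) - 71) - U(-197, 84) = 0 - (-191 + 175*(-197)) = 0 - (-191 - 34475) = 0 - 1*(-34666) = 0 + 34666 = 34666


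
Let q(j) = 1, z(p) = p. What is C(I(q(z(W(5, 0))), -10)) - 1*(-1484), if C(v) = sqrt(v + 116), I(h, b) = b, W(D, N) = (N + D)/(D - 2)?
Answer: 1484 + sqrt(106) ≈ 1494.3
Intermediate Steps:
W(D, N) = (D + N)/(-2 + D)
C(v) = sqrt(116 + v)
C(I(q(z(W(5, 0))), -10)) - 1*(-1484) = sqrt(116 - 10) - 1*(-1484) = sqrt(106) + 1484 = 1484 + sqrt(106)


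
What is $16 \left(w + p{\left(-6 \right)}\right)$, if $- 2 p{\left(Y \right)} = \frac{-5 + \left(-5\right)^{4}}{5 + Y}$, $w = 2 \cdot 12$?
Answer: $5344$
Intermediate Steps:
$w = 24$
$p{\left(Y \right)} = - \frac{310}{5 + Y}$ ($p{\left(Y \right)} = - \frac{\left(-5 + \left(-5\right)^{4}\right) \frac{1}{5 + Y}}{2} = - \frac{\left(-5 + 625\right) \frac{1}{5 + Y}}{2} = - \frac{620 \frac{1}{5 + Y}}{2} = - \frac{310}{5 + Y}$)
$16 \left(w + p{\left(-6 \right)}\right) = 16 \left(24 - \frac{310}{5 - 6}\right) = 16 \left(24 - \frac{310}{-1}\right) = 16 \left(24 - -310\right) = 16 \left(24 + 310\right) = 16 \cdot 334 = 5344$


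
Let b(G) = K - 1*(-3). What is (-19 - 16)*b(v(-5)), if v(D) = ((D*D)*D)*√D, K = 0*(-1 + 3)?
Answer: -105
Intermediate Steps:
K = 0 (K = 0*2 = 0)
v(D) = D^(7/2) (v(D) = (D²*D)*√D = D³*√D = D^(7/2))
b(G) = 3 (b(G) = 0 - 1*(-3) = 0 + 3 = 3)
(-19 - 16)*b(v(-5)) = (-19 - 16)*3 = -35*3 = -105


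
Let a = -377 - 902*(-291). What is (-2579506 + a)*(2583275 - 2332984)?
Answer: -580024613691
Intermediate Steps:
a = 262105 (a = -377 + 262482 = 262105)
(-2579506 + a)*(2583275 - 2332984) = (-2579506 + 262105)*(2583275 - 2332984) = -2317401*250291 = -580024613691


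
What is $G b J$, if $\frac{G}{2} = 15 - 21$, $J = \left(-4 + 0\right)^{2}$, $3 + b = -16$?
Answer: $3648$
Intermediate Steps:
$b = -19$ ($b = -3 - 16 = -19$)
$J = 16$ ($J = \left(-4\right)^{2} = 16$)
$G = -12$ ($G = 2 \left(15 - 21\right) = 2 \left(-6\right) = -12$)
$G b J = \left(-12\right) \left(-19\right) 16 = 228 \cdot 16 = 3648$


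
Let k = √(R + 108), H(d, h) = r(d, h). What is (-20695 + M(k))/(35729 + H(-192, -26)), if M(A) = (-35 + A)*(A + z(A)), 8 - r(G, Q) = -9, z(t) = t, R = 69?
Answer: -20341/35746 - 35*√177/17873 ≈ -0.59510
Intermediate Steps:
r(G, Q) = 17 (r(G, Q) = 8 - 1*(-9) = 8 + 9 = 17)
H(d, h) = 17
k = √177 (k = √(69 + 108) = √177 ≈ 13.304)
M(A) = 2*A*(-35 + A) (M(A) = (-35 + A)*(A + A) = (-35 + A)*(2*A) = 2*A*(-35 + A))
(-20695 + M(k))/(35729 + H(-192, -26)) = (-20695 + 2*√177*(-35 + √177))/(35729 + 17) = (-20695 + 2*√177*(-35 + √177))/35746 = (-20695 + 2*√177*(-35 + √177))*(1/35746) = -20695/35746 + √177*(-35 + √177)/17873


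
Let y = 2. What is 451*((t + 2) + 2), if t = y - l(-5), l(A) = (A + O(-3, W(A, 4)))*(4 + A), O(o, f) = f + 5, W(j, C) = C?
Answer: 4510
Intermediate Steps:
O(o, f) = 5 + f
l(A) = (4 + A)*(9 + A) (l(A) = (A + (5 + 4))*(4 + A) = (A + 9)*(4 + A) = (9 + A)*(4 + A) = (4 + A)*(9 + A))
t = 6 (t = 2 - (36 + (-5)**2 + 13*(-5)) = 2 - (36 + 25 - 65) = 2 - 1*(-4) = 2 + 4 = 6)
451*((t + 2) + 2) = 451*((6 + 2) + 2) = 451*(8 + 2) = 451*10 = 4510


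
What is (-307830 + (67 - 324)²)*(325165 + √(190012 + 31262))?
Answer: -78618718865 - 725343*√24586 ≈ -7.8732e+10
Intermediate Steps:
(-307830 + (67 - 324)²)*(325165 + √(190012 + 31262)) = (-307830 + (-257)²)*(325165 + √221274) = (-307830 + 66049)*(325165 + 3*√24586) = -241781*(325165 + 3*√24586) = -78618718865 - 725343*√24586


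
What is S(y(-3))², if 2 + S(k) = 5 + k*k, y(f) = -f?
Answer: 144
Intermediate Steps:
S(k) = 3 + k² (S(k) = -2 + (5 + k*k) = -2 + (5 + k²) = 3 + k²)
S(y(-3))² = (3 + (-1*(-3))²)² = (3 + 3²)² = (3 + 9)² = 12² = 144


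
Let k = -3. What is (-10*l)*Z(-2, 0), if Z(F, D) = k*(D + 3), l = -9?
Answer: -810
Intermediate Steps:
Z(F, D) = -9 - 3*D (Z(F, D) = -3*(D + 3) = -3*(3 + D) = -9 - 3*D)
(-10*l)*Z(-2, 0) = (-10*(-9))*(-9 - 3*0) = 90*(-9 + 0) = 90*(-9) = -810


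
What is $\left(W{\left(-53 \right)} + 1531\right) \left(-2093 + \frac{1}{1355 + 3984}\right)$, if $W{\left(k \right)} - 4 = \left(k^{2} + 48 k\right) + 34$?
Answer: $- \frac{20494080684}{5339} \approx -3.8386 \cdot 10^{6}$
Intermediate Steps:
$W{\left(k \right)} = 38 + k^{2} + 48 k$ ($W{\left(k \right)} = 4 + \left(\left(k^{2} + 48 k\right) + 34\right) = 4 + \left(34 + k^{2} + 48 k\right) = 38 + k^{2} + 48 k$)
$\left(W{\left(-53 \right)} + 1531\right) \left(-2093 + \frac{1}{1355 + 3984}\right) = \left(\left(38 + \left(-53\right)^{2} + 48 \left(-53\right)\right) + 1531\right) \left(-2093 + \frac{1}{1355 + 3984}\right) = \left(\left(38 + 2809 - 2544\right) + 1531\right) \left(-2093 + \frac{1}{5339}\right) = \left(303 + 1531\right) \left(-2093 + \frac{1}{5339}\right) = 1834 \left(- \frac{11174526}{5339}\right) = - \frac{20494080684}{5339}$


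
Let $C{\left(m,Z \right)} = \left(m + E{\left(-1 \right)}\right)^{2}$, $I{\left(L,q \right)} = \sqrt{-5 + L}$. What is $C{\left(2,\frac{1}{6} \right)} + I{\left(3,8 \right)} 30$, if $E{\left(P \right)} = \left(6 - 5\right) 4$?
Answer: $36 + 30 i \sqrt{2} \approx 36.0 + 42.426 i$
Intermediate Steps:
$E{\left(P \right)} = 4$ ($E{\left(P \right)} = 1 \cdot 4 = 4$)
$C{\left(m,Z \right)} = \left(4 + m\right)^{2}$ ($C{\left(m,Z \right)} = \left(m + 4\right)^{2} = \left(4 + m\right)^{2}$)
$C{\left(2,\frac{1}{6} \right)} + I{\left(3,8 \right)} 30 = \left(4 + 2\right)^{2} + \sqrt{-5 + 3} \cdot 30 = 6^{2} + \sqrt{-2} \cdot 30 = 36 + i \sqrt{2} \cdot 30 = 36 + 30 i \sqrt{2}$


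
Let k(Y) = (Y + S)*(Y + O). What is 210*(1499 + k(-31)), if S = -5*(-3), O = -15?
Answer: 469350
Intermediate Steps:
S = 15
k(Y) = (-15 + Y)*(15 + Y) (k(Y) = (Y + 15)*(Y - 15) = (15 + Y)*(-15 + Y) = (-15 + Y)*(15 + Y))
210*(1499 + k(-31)) = 210*(1499 + (-225 + (-31)²)) = 210*(1499 + (-225 + 961)) = 210*(1499 + 736) = 210*2235 = 469350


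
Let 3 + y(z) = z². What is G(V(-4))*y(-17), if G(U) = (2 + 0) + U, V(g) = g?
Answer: -572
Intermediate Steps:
y(z) = -3 + z²
G(U) = 2 + U
G(V(-4))*y(-17) = (2 - 4)*(-3 + (-17)²) = -2*(-3 + 289) = -2*286 = -572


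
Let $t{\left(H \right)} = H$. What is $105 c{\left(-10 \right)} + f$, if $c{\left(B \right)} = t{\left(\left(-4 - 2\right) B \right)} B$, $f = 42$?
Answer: $-62958$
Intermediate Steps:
$c{\left(B \right)} = - 6 B^{2}$ ($c{\left(B \right)} = \left(-4 - 2\right) B B = - 6 B B = - 6 B^{2}$)
$105 c{\left(-10 \right)} + f = 105 \left(- 6 \left(-10\right)^{2}\right) + 42 = 105 \left(\left(-6\right) 100\right) + 42 = 105 \left(-600\right) + 42 = -63000 + 42 = -62958$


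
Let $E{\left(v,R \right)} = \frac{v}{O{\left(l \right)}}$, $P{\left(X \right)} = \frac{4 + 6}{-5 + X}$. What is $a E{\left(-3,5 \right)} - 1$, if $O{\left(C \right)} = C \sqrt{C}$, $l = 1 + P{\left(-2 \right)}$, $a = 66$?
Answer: $-1 - 154 i \sqrt{21} \approx -1.0 - 705.72 i$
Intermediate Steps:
$P{\left(X \right)} = \frac{10}{-5 + X}$
$l = - \frac{3}{7}$ ($l = 1 + \frac{10}{-5 - 2} = 1 + \frac{10}{-7} = 1 + 10 \left(- \frac{1}{7}\right) = 1 - \frac{10}{7} = - \frac{3}{7} \approx -0.42857$)
$O{\left(C \right)} = C^{\frac{3}{2}}$
$E{\left(v,R \right)} = \frac{7 i v \sqrt{21}}{9}$ ($E{\left(v,R \right)} = \frac{v}{\left(- \frac{3}{7}\right)^{\frac{3}{2}}} = \frac{v}{\left(- \frac{3}{49}\right) i \sqrt{21}} = v \frac{7 i \sqrt{21}}{9} = \frac{7 i v \sqrt{21}}{9}$)
$a E{\left(-3,5 \right)} - 1 = 66 \cdot \frac{7}{9} i \left(-3\right) \sqrt{21} - 1 = 66 \left(- \frac{7 i \sqrt{21}}{3}\right) - 1 = - 154 i \sqrt{21} - 1 = -1 - 154 i \sqrt{21}$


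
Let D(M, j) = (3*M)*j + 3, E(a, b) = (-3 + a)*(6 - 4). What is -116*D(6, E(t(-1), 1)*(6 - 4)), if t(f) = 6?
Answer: -25404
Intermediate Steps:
E(a, b) = -6 + 2*a (E(a, b) = (-3 + a)*2 = -6 + 2*a)
D(M, j) = 3 + 3*M*j (D(M, j) = 3*M*j + 3 = 3 + 3*M*j)
-116*D(6, E(t(-1), 1)*(6 - 4)) = -116*(3 + 3*6*((-6 + 2*6)*(6 - 4))) = -116*(3 + 3*6*((-6 + 12)*2)) = -116*(3 + 3*6*(6*2)) = -116*(3 + 3*6*12) = -116*(3 + 216) = -116*219 = -25404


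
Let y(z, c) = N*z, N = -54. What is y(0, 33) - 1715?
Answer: -1715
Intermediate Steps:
y(z, c) = -54*z
y(0, 33) - 1715 = -54*0 - 1715 = 0 - 1715 = -1715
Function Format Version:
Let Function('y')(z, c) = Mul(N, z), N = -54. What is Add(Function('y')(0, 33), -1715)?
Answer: -1715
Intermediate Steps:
Function('y')(z, c) = Mul(-54, z)
Add(Function('y')(0, 33), -1715) = Add(Mul(-54, 0), -1715) = Add(0, -1715) = -1715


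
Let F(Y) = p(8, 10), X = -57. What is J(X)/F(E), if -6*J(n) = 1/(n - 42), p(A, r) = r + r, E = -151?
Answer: 1/11880 ≈ 8.4175e-5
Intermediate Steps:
p(A, r) = 2*r
F(Y) = 20 (F(Y) = 2*10 = 20)
J(n) = -1/(6*(-42 + n)) (J(n) = -1/(6*(n - 42)) = -1/(6*(-42 + n)))
J(X)/F(E) = -1/(-252 + 6*(-57))/20 = -1/(-252 - 342)*(1/20) = -1/(-594)*(1/20) = -1*(-1/594)*(1/20) = (1/594)*(1/20) = 1/11880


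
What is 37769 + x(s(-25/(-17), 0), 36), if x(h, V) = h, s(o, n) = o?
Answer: 642098/17 ≈ 37771.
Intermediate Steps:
37769 + x(s(-25/(-17), 0), 36) = 37769 - 25/(-17) = 37769 - 25*(-1/17) = 37769 + 25/17 = 642098/17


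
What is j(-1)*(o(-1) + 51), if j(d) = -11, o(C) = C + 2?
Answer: -572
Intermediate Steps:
o(C) = 2 + C
j(-1)*(o(-1) + 51) = -11*((2 - 1) + 51) = -11*(1 + 51) = -11*52 = -572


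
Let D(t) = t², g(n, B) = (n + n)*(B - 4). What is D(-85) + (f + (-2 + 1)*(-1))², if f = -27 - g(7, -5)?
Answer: 17225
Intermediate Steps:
g(n, B) = 2*n*(-4 + B) (g(n, B) = (2*n)*(-4 + B) = 2*n*(-4 + B))
f = 99 (f = -27 - 2*7*(-4 - 5) = -27 - 2*7*(-9) = -27 - 1*(-126) = -27 + 126 = 99)
D(-85) + (f + (-2 + 1)*(-1))² = (-85)² + (99 + (-2 + 1)*(-1))² = 7225 + (99 - 1*(-1))² = 7225 + (99 + 1)² = 7225 + 100² = 7225 + 10000 = 17225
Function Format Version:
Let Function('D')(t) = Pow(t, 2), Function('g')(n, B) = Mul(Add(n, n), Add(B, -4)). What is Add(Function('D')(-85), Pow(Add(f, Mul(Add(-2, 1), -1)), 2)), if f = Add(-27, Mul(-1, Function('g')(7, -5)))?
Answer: 17225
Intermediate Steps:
Function('g')(n, B) = Mul(2, n, Add(-4, B)) (Function('g')(n, B) = Mul(Mul(2, n), Add(-4, B)) = Mul(2, n, Add(-4, B)))
f = 99 (f = Add(-27, Mul(-1, Mul(2, 7, Add(-4, -5)))) = Add(-27, Mul(-1, Mul(2, 7, -9))) = Add(-27, Mul(-1, -126)) = Add(-27, 126) = 99)
Add(Function('D')(-85), Pow(Add(f, Mul(Add(-2, 1), -1)), 2)) = Add(Pow(-85, 2), Pow(Add(99, Mul(Add(-2, 1), -1)), 2)) = Add(7225, Pow(Add(99, Mul(-1, -1)), 2)) = Add(7225, Pow(Add(99, 1), 2)) = Add(7225, Pow(100, 2)) = Add(7225, 10000) = 17225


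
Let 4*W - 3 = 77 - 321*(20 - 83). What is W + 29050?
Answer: 136503/4 ≈ 34126.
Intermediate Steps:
W = 20303/4 (W = 3/4 + (77 - 321*(20 - 83))/4 = 3/4 + (77 - 321*(-63))/4 = 3/4 + (77 + 20223)/4 = 3/4 + (1/4)*20300 = 3/4 + 5075 = 20303/4 ≈ 5075.8)
W + 29050 = 20303/4 + 29050 = 136503/4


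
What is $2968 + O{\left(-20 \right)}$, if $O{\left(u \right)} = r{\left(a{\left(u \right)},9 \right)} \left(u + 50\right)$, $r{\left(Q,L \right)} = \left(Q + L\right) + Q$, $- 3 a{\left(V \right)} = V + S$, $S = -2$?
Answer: $3678$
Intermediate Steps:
$a{\left(V \right)} = \frac{2}{3} - \frac{V}{3}$ ($a{\left(V \right)} = - \frac{V - 2}{3} = - \frac{-2 + V}{3} = \frac{2}{3} - \frac{V}{3}$)
$r{\left(Q,L \right)} = L + 2 Q$ ($r{\left(Q,L \right)} = \left(L + Q\right) + Q = L + 2 Q$)
$O{\left(u \right)} = \left(50 + u\right) \left(\frac{31}{3} - \frac{2 u}{3}\right)$ ($O{\left(u \right)} = \left(9 + 2 \left(\frac{2}{3} - \frac{u}{3}\right)\right) \left(u + 50\right) = \left(9 - \left(- \frac{4}{3} + \frac{2 u}{3}\right)\right) \left(50 + u\right) = \left(\frac{31}{3} - \frac{2 u}{3}\right) \left(50 + u\right) = \left(50 + u\right) \left(\frac{31}{3} - \frac{2 u}{3}\right)$)
$2968 + O{\left(-20 \right)} = 2968 - \frac{\left(-31 + 2 \left(-20\right)\right) \left(50 - 20\right)}{3} = 2968 - \frac{1}{3} \left(-31 - 40\right) 30 = 2968 - \left(- \frac{71}{3}\right) 30 = 2968 + 710 = 3678$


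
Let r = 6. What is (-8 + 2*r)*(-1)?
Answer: -4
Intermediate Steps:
(-8 + 2*r)*(-1) = (-8 + 2*6)*(-1) = (-8 + 12)*(-1) = 4*(-1) = -4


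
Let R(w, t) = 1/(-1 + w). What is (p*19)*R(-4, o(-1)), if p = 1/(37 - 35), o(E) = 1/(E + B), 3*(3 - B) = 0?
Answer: -19/10 ≈ -1.9000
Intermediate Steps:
B = 3 (B = 3 - ⅓*0 = 3 + 0 = 3)
o(E) = 1/(3 + E) (o(E) = 1/(E + 3) = 1/(3 + E))
p = ½ (p = 1/2 = ½ ≈ 0.50000)
(p*19)*R(-4, o(-1)) = ((½)*19)/(-1 - 4) = (19/2)/(-5) = (19/2)*(-⅕) = -19/10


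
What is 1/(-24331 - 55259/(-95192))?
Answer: -95192/2316061293 ≈ -4.1101e-5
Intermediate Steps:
1/(-24331 - 55259/(-95192)) = 1/(-24331 - 55259*(-1/95192)) = 1/(-24331 + 55259/95192) = 1/(-2316061293/95192) = -95192/2316061293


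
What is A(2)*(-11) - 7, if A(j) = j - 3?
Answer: 4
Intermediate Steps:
A(j) = -3 + j
A(2)*(-11) - 7 = (-3 + 2)*(-11) - 7 = -1*(-11) - 7 = 11 - 7 = 4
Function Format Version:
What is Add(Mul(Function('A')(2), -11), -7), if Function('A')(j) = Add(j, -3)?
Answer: 4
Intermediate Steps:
Function('A')(j) = Add(-3, j)
Add(Mul(Function('A')(2), -11), -7) = Add(Mul(Add(-3, 2), -11), -7) = Add(Mul(-1, -11), -7) = Add(11, -7) = 4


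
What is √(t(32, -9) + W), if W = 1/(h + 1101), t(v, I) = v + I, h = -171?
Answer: √19893630/930 ≈ 4.7959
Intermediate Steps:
t(v, I) = I + v
W = 1/930 (W = 1/(-171 + 1101) = 1/930 ≈ 0.0010753)
√(t(32, -9) + W) = √((-9 + 32) + 1/930) = √(23 + 1/930) = √(21391/930) = √19893630/930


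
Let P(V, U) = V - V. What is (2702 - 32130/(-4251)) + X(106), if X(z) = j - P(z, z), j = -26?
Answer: 3802602/1417 ≈ 2683.6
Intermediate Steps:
P(V, U) = 0
X(z) = -26 (X(z) = -26 - 1*0 = -26 + 0 = -26)
(2702 - 32130/(-4251)) + X(106) = (2702 - 32130/(-4251)) - 26 = (2702 - 32130*(-1/4251)) - 26 = (2702 + 10710/1417) - 26 = 3839444/1417 - 26 = 3802602/1417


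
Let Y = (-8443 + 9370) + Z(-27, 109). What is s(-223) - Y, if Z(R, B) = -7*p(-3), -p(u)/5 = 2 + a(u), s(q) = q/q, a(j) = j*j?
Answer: -1311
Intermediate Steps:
a(j) = j**2
s(q) = 1
p(u) = -10 - 5*u**2 (p(u) = -5*(2 + u**2) = -10 - 5*u**2)
Z(R, B) = 385 (Z(R, B) = -7*(-10 - 5*(-3)**2) = -7*(-10 - 5*9) = -7*(-10 - 45) = -7*(-55) = 385)
Y = 1312 (Y = (-8443 + 9370) + 385 = 927 + 385 = 1312)
s(-223) - Y = 1 - 1*1312 = 1 - 1312 = -1311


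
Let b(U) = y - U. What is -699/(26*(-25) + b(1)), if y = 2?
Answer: 699/649 ≈ 1.0770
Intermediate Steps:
b(U) = 2 - U
-699/(26*(-25) + b(1)) = -699/(26*(-25) + (2 - 1*1)) = -699/(-650 + (2 - 1)) = -699/(-650 + 1) = -699/(-649) = -699*(-1/649) = 699/649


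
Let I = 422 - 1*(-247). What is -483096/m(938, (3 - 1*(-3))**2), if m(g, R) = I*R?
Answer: -40258/2007 ≈ -20.059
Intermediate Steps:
I = 669 (I = 422 + 247 = 669)
m(g, R) = 669*R
-483096/m(938, (3 - 1*(-3))**2) = -483096*1/(669*(3 - 1*(-3))**2) = -483096*1/(669*(3 + 3)**2) = -483096/(669*6**2) = -483096/(669*36) = -483096/24084 = -483096*1/24084 = -40258/2007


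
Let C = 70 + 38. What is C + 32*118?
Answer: 3884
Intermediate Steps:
C = 108
C + 32*118 = 108 + 32*118 = 108 + 3776 = 3884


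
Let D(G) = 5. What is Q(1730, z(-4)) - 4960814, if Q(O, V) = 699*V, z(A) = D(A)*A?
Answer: -4974794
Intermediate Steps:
z(A) = 5*A
Q(1730, z(-4)) - 4960814 = 699*(5*(-4)) - 4960814 = 699*(-20) - 4960814 = -13980 - 4960814 = -4974794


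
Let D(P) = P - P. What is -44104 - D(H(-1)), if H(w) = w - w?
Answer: -44104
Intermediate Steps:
H(w) = 0
D(P) = 0
-44104 - D(H(-1)) = -44104 - 1*0 = -44104 + 0 = -44104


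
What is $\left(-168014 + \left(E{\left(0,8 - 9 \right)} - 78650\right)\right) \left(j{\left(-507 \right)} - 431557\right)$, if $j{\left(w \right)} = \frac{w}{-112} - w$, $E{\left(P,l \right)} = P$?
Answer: $\frac{1488527608469}{14} \approx 1.0632 \cdot 10^{11}$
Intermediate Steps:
$j{\left(w \right)} = - \frac{113 w}{112}$ ($j{\left(w \right)} = w \left(- \frac{1}{112}\right) - w = - \frac{w}{112} - w = - \frac{113 w}{112}$)
$\left(-168014 + \left(E{\left(0,8 - 9 \right)} - 78650\right)\right) \left(j{\left(-507 \right)} - 431557\right) = \left(-168014 + \left(0 - 78650\right)\right) \left(\left(- \frac{113}{112}\right) \left(-507\right) - 431557\right) = \left(-168014 + \left(0 - 78650\right)\right) \left(\frac{57291}{112} - 431557\right) = \left(-168014 - 78650\right) \left(- \frac{48277093}{112}\right) = \left(-246664\right) \left(- \frac{48277093}{112}\right) = \frac{1488527608469}{14}$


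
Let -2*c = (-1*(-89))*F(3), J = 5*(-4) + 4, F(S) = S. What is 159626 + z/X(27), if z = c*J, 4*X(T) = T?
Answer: 1439482/9 ≈ 1.5994e+5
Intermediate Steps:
X(T) = T/4
J = -16 (J = -20 + 4 = -16)
c = -267/2 (c = -(-1*(-89))*3/2 = -89*3/2 = -½*267 = -267/2 ≈ -133.50)
z = 2136 (z = -267/2*(-16) = 2136)
159626 + z/X(27) = 159626 + 2136/(((¼)*27)) = 159626 + 2136/(27/4) = 159626 + 2136*(4/27) = 159626 + 2848/9 = 1439482/9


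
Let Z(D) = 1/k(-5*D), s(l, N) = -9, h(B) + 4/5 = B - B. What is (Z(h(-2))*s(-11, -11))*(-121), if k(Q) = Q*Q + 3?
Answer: 1089/19 ≈ 57.316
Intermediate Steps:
h(B) = -⅘ (h(B) = -⅘ + (B - B) = -⅘ + 0 = -⅘)
k(Q) = 3 + Q² (k(Q) = Q² + 3 = 3 + Q²)
Z(D) = 1/(3 + 25*D²) (Z(D) = 1/(3 + (-5*D)²) = 1/(3 + 25*D²))
(Z(h(-2))*s(-11, -11))*(-121) = (-9/(3 + 25*(-⅘)²))*(-121) = (-9/(3 + 25*(16/25)))*(-121) = (-9/(3 + 16))*(-121) = (-9/19)*(-121) = ((1/19)*(-9))*(-121) = -9/19*(-121) = 1089/19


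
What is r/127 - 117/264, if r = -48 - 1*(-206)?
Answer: 8951/11176 ≈ 0.80091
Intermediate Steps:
r = 158 (r = -48 + 206 = 158)
r/127 - 117/264 = 158/127 - 117/264 = 158*(1/127) - 117*1/264 = 158/127 - 39/88 = 8951/11176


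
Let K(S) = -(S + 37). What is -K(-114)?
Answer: -77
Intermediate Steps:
K(S) = -37 - S (K(S) = -(37 + S) = -37 - S)
-K(-114) = -(-37 - 1*(-114)) = -(-37 + 114) = -1*77 = -77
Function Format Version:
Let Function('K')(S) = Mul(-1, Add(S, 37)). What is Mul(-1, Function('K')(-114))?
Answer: -77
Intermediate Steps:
Function('K')(S) = Add(-37, Mul(-1, S)) (Function('K')(S) = Mul(-1, Add(37, S)) = Add(-37, Mul(-1, S)))
Mul(-1, Function('K')(-114)) = Mul(-1, Add(-37, Mul(-1, -114))) = Mul(-1, Add(-37, 114)) = Mul(-1, 77) = -77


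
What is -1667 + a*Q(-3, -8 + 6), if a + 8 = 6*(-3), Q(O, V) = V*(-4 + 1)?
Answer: -1823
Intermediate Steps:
Q(O, V) = -3*V (Q(O, V) = V*(-3) = -3*V)
a = -26 (a = -8 + 6*(-3) = -8 - 18 = -26)
-1667 + a*Q(-3, -8 + 6) = -1667 - (-78)*(-8 + 6) = -1667 - (-78)*(-2) = -1667 - 26*6 = -1667 - 156 = -1823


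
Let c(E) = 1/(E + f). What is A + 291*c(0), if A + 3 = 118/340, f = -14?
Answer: -13946/595 ≈ -23.439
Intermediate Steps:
A = -451/170 (A = -3 + 118/340 = -3 + 118*(1/340) = -3 + 59/170 = -451/170 ≈ -2.6529)
c(E) = 1/(-14 + E) (c(E) = 1/(E - 14) = 1/(-14 + E))
A + 291*c(0) = -451/170 + 291/(-14 + 0) = -451/170 + 291/(-14) = -451/170 + 291*(-1/14) = -451/170 - 291/14 = -13946/595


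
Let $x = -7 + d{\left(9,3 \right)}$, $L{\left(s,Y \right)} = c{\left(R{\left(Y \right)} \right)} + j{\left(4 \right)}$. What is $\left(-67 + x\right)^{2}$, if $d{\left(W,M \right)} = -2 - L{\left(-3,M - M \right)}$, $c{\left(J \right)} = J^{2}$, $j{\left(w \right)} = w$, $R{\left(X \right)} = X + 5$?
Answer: $11025$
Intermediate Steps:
$R{\left(X \right)} = 5 + X$
$L{\left(s,Y \right)} = 4 + \left(5 + Y\right)^{2}$ ($L{\left(s,Y \right)} = \left(5 + Y\right)^{2} + 4 = 4 + \left(5 + Y\right)^{2}$)
$d{\left(W,M \right)} = -31$ ($d{\left(W,M \right)} = -2 - \left(4 + \left(5 + \left(M - M\right)\right)^{2}\right) = -2 - \left(4 + \left(5 + 0\right)^{2}\right) = -2 - \left(4 + 5^{2}\right) = -2 - \left(4 + 25\right) = -2 - 29 = -31$)
$x = -38$ ($x = -7 - 31 = -38$)
$\left(-67 + x\right)^{2} = \left(-67 - 38\right)^{2} = \left(-105\right)^{2} = 11025$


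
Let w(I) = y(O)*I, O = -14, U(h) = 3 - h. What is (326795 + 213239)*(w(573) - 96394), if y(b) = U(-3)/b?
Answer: -365320580218/7 ≈ -5.2189e+10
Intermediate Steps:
y(b) = 6/b (y(b) = (3 - 1*(-3))/b = (3 + 3)/b = 6/b)
w(I) = -3*I/7 (w(I) = (6/(-14))*I = (6*(-1/14))*I = -3*I/7)
(326795 + 213239)*(w(573) - 96394) = (326795 + 213239)*(-3/7*573 - 96394) = 540034*(-1719/7 - 96394) = 540034*(-676477/7) = -365320580218/7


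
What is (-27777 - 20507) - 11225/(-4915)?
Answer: -47460927/983 ≈ -48282.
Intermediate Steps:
(-27777 - 20507) - 11225/(-4915) = -48284 - 11225*(-1/4915) = -48284 + 2245/983 = -47460927/983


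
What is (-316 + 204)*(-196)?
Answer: 21952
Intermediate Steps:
(-316 + 204)*(-196) = -112*(-196) = 21952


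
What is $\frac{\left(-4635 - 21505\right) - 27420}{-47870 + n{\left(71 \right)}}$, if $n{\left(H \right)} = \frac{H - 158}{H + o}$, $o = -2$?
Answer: $\frac{1231880}{1101039} \approx 1.1188$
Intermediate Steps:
$n{\left(H \right)} = \frac{-158 + H}{-2 + H}$ ($n{\left(H \right)} = \frac{H - 158}{H - 2} = \frac{-158 + H}{-2 + H}$)
$\frac{\left(-4635 - 21505\right) - 27420}{-47870 + n{\left(71 \right)}} = \frac{\left(-4635 - 21505\right) - 27420}{-47870 + \frac{-158 + 71}{-2 + 71}} = \frac{-26140 - 27420}{-47870 + \frac{1}{69} \left(-87\right)} = - \frac{53560}{-47870 + \frac{1}{69} \left(-87\right)} = - \frac{53560}{-47870 - \frac{29}{23}} = - \frac{53560}{- \frac{1101039}{23}} = \left(-53560\right) \left(- \frac{23}{1101039}\right) = \frac{1231880}{1101039}$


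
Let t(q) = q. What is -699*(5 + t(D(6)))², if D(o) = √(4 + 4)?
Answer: -23067 - 13980*√2 ≈ -42838.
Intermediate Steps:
D(o) = 2*√2 (D(o) = √8 = 2*√2)
-699*(5 + t(D(6)))² = -699*(5 + 2*√2)²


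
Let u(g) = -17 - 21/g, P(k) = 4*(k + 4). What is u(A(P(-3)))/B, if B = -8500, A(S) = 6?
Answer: 41/17000 ≈ 0.0024118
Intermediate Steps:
P(k) = 16 + 4*k (P(k) = 4*(4 + k) = 16 + 4*k)
u(A(P(-3)))/B = (-17 - 21/6)/(-8500) = (-17 - 21*⅙)*(-1/8500) = (-17 - 7/2)*(-1/8500) = -41/2*(-1/8500) = 41/17000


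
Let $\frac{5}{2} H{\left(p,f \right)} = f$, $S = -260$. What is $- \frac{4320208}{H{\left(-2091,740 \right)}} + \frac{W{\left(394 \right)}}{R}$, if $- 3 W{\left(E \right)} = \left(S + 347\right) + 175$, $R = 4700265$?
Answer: $- \frac{7614795930364}{521729415} \approx -14595.0$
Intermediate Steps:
$H{\left(p,f \right)} = \frac{2 f}{5}$
$W{\left(E \right)} = - \frac{262}{3}$ ($W{\left(E \right)} = - \frac{\left(-260 + 347\right) + 175}{3} = - \frac{87 + 175}{3} = \left(- \frac{1}{3}\right) 262 = - \frac{262}{3}$)
$- \frac{4320208}{H{\left(-2091,740 \right)}} + \frac{W{\left(394 \right)}}{R} = - \frac{4320208}{\frac{2}{5} \cdot 740} - \frac{262}{3 \cdot 4700265} = - \frac{4320208}{296} - \frac{262}{14100795} = \left(-4320208\right) \frac{1}{296} - \frac{262}{14100795} = - \frac{540026}{37} - \frac{262}{14100795} = - \frac{7614795930364}{521729415}$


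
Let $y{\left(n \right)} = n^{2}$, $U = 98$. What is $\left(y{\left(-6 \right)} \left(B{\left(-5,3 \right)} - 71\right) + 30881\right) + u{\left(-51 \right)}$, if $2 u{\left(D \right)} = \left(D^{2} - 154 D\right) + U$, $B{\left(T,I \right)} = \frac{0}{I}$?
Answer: $\frac{67203}{2} \approx 33602.0$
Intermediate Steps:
$B{\left(T,I \right)} = 0$
$u{\left(D \right)} = 49 + \frac{D^{2}}{2} - 77 D$ ($u{\left(D \right)} = \frac{\left(D^{2} - 154 D\right) + 98}{2} = \frac{98 + D^{2} - 154 D}{2} = 49 + \frac{D^{2}}{2} - 77 D$)
$\left(y{\left(-6 \right)} \left(B{\left(-5,3 \right)} - 71\right) + 30881\right) + u{\left(-51 \right)} = \left(\left(-6\right)^{2} \left(0 - 71\right) + 30881\right) + \left(49 + \frac{\left(-51\right)^{2}}{2} - -3927\right) = \left(36 \left(-71\right) + 30881\right) + \left(49 + \frac{1}{2} \cdot 2601 + 3927\right) = \left(-2556 + 30881\right) + \left(49 + \frac{2601}{2} + 3927\right) = 28325 + \frac{10553}{2} = \frac{67203}{2}$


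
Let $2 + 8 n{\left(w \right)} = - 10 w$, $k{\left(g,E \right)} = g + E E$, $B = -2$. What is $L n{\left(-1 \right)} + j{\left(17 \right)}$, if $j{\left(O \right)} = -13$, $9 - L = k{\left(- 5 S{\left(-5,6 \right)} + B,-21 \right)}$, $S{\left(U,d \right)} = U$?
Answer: $-468$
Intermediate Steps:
$k{\left(g,E \right)} = g + E^{2}$
$L = -455$ ($L = 9 - \left(\left(\left(-5\right) \left(-5\right) - 2\right) + \left(-21\right)^{2}\right) = 9 - \left(\left(25 - 2\right) + 441\right) = 9 - \left(23 + 441\right) = 9 - 464 = -455$)
$n{\left(w \right)} = - \frac{1}{4} - \frac{5 w}{4}$ ($n{\left(w \right)} = - \frac{1}{4} + \frac{\left(-10\right) w}{8} = - \frac{1}{4} - \frac{5 w}{4}$)
$L n{\left(-1 \right)} + j{\left(17 \right)} = - 455 \left(- \frac{1}{4} - - \frac{5}{4}\right) - 13 = - 455 \left(- \frac{1}{4} + \frac{5}{4}\right) - 13 = \left(-455\right) 1 - 13 = -455 - 13 = -468$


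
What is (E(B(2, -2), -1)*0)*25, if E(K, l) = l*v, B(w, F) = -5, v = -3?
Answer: 0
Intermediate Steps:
E(K, l) = -3*l (E(K, l) = l*(-3) = -3*l)
(E(B(2, -2), -1)*0)*25 = (-3*(-1)*0)*25 = (3*0)*25 = 0*25 = 0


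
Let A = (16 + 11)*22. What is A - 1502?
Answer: -908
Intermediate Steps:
A = 594 (A = 27*22 = 594)
A - 1502 = 594 - 1502 = -908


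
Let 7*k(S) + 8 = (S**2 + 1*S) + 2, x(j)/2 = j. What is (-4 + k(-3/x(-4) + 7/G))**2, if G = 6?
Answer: 300224929/16257024 ≈ 18.467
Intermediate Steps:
x(j) = 2*j
k(S) = -6/7 + S/7 + S**2/7 (k(S) = -8/7 + ((S**2 + 1*S) + 2)/7 = -8/7 + ((S**2 + S) + 2)/7 = -8/7 + ((S + S**2) + 2)/7 = -8/7 + (2 + S + S**2)/7 = -8/7 + (2/7 + S/7 + S**2/7) = -6/7 + S/7 + S**2/7)
(-4 + k(-3/x(-4) + 7/G))**2 = (-4 + (-6/7 + (-3/(2*(-4)) + 7/6)/7 + (-3/(2*(-4)) + 7/6)**2/7))**2 = (-4 + (-6/7 + (-3/(-8) + 7*(1/6))/7 + (-3/(-8) + 7*(1/6))**2/7))**2 = (-4 + (-6/7 + (-3*(-1/8) + 7/6)/7 + (-3*(-1/8) + 7/6)**2/7))**2 = (-4 + (-6/7 + (3/8 + 7/6)/7 + (3/8 + 7/6)**2/7))**2 = (-4 + (-6/7 + (1/7)*(37/24) + (37/24)**2/7))**2 = (-4 + (-6/7 + 37/168 + (1/7)*(1369/576)))**2 = (-4 + (-6/7 + 37/168 + 1369/4032))**2 = (-4 - 1199/4032)**2 = (-17327/4032)**2 = 300224929/16257024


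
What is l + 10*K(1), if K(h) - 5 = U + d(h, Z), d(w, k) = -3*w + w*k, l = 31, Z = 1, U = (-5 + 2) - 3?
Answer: 1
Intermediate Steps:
U = -6 (U = -3 - 3 = -6)
d(w, k) = -3*w + k*w
K(h) = -1 - 2*h (K(h) = 5 + (-6 + h*(-3 + 1)) = 5 + (-6 + h*(-2)) = 5 + (-6 - 2*h) = -1 - 2*h)
l + 10*K(1) = 31 + 10*(-1 - 2*1) = 31 + 10*(-1 - 2) = 31 + 10*(-3) = 31 - 30 = 1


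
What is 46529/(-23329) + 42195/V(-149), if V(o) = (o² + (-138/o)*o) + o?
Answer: -35269351/511231706 ≈ -0.068989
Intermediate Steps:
V(o) = -138 + o + o² (V(o) = (o² - 138) + o = (-138 + o²) + o = -138 + o + o²)
46529/(-23329) + 42195/V(-149) = 46529/(-23329) + 42195/(-138 - 149 + (-149)²) = 46529*(-1/23329) + 42195/(-138 - 149 + 22201) = -46529/23329 + 42195/21914 = -35269351/511231706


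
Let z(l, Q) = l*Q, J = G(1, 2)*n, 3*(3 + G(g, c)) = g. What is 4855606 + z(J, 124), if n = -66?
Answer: 4877430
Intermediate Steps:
G(g, c) = -3 + g/3
J = 176 (J = (-3 + (⅓)*1)*(-66) = (-3 + ⅓)*(-66) = -8/3*(-66) = 176)
z(l, Q) = Q*l
4855606 + z(J, 124) = 4855606 + 124*176 = 4855606 + 21824 = 4877430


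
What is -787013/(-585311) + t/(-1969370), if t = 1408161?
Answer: 725707668739/1152693924070 ≈ 0.62958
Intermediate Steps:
-787013/(-585311) + t/(-1969370) = -787013/(-585311) + 1408161/(-1969370) = -787013*(-1/585311) + 1408161*(-1/1969370) = 787013/585311 - 1408161/1969370 = 725707668739/1152693924070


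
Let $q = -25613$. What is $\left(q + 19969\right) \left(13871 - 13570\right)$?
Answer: $-1698844$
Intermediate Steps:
$\left(q + 19969\right) \left(13871 - 13570\right) = \left(-25613 + 19969\right) \left(13871 - 13570\right) = \left(-5644\right) 301 = -1698844$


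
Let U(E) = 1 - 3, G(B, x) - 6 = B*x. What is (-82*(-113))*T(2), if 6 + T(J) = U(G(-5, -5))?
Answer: -74128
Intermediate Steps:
G(B, x) = 6 + B*x
U(E) = -2
T(J) = -8 (T(J) = -6 - 2 = -8)
(-82*(-113))*T(2) = -82*(-113)*(-8) = 9266*(-8) = -74128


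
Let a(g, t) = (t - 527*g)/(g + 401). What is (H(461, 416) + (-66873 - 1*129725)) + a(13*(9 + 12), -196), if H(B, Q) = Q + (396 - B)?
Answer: -132414545/674 ≈ -1.9646e+5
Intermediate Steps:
a(g, t) = (t - 527*g)/(401 + g)
H(B, Q) = 396 + Q - B
(H(461, 416) + (-66873 - 1*129725)) + a(13*(9 + 12), -196) = ((396 + 416 - 1*461) + (-66873 - 1*129725)) + (-196 - 6851*(9 + 12))/(401 + 13*(9 + 12)) = ((396 + 416 - 461) + (-66873 - 129725)) + (-196 - 6851*21)/(401 + 13*21) = (351 - 196598) + (-196 - 527*273)/(401 + 273) = -196247 + (-196 - 143871)/674 = -196247 + (1/674)*(-144067) = -196247 - 144067/674 = -132414545/674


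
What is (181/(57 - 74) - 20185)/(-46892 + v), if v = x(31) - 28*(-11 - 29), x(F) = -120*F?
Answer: 171663/420682 ≈ 0.40806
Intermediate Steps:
v = -2600 (v = -120*31 - 28*(-11 - 29) = -3720 - 28*(-40) = -3720 - 1*(-1120) = -3720 + 1120 = -2600)
(181/(57 - 74) - 20185)/(-46892 + v) = (181/(57 - 74) - 20185)/(-46892 - 2600) = (181/(-17) - 20185)/(-49492) = (181*(-1/17) - 20185)*(-1/49492) = (-181/17 - 20185)*(-1/49492) = -343326/17*(-1/49492) = 171663/420682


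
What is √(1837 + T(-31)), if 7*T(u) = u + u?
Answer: √89579/7 ≈ 42.757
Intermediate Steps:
T(u) = 2*u/7 (T(u) = (u + u)/7 = (2*u)/7 = 2*u/7)
√(1837 + T(-31)) = √(1837 + (2/7)*(-31)) = √(1837 - 62/7) = √(12797/7) = √89579/7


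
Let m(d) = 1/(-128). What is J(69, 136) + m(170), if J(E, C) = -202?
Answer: -25857/128 ≈ -202.01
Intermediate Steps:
m(d) = -1/128
J(69, 136) + m(170) = -202 - 1/128 = -25857/128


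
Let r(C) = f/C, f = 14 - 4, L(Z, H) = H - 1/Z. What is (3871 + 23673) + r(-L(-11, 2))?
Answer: 633402/23 ≈ 27539.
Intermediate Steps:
f = 10
r(C) = 10/C
(3871 + 23673) + r(-L(-11, 2)) = (3871 + 23673) + 10/((-(2 - 1/(-11)))) = 27544 + 10/((-(2 - 1*(-1/11)))) = 27544 + 10/((-(2 + 1/11))) = 27544 + 10/((-1*23/11)) = 27544 + 10/(-23/11) = 27544 + 10*(-11/23) = 27544 - 110/23 = 633402/23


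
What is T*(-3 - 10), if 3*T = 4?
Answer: -52/3 ≈ -17.333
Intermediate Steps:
T = 4/3 (T = (1/3)*4 = 4/3 ≈ 1.3333)
T*(-3 - 10) = 4*(-3 - 10)/3 = (4/3)*(-13) = -52/3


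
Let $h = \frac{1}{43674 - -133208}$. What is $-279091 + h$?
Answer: $- \frac{49366174261}{176882} \approx -2.7909 \cdot 10^{5}$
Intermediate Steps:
$h = \frac{1}{176882}$ ($h = \frac{1}{43674 + 133208} = \frac{1}{176882} \approx 5.6535 \cdot 10^{-6}$)
$-279091 + h = -279091 + \frac{1}{176882} = - \frac{49366174261}{176882}$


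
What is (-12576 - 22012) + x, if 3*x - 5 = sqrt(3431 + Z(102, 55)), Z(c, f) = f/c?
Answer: -103759/3 + sqrt(35701734)/306 ≈ -34567.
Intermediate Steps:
x = 5/3 + sqrt(35701734)/306 (x = 5/3 + sqrt(3431 + 55/102)/3 = 5/3 + sqrt(350017/102)/3 = 5/3 + (sqrt(35701734)/102)/3 = 5/3 + sqrt(35701734)/306 ≈ 21.193)
(-12576 - 22012) + x = (-12576 - 22012) + (5/3 + sqrt(35701734)/306) = -34588 + (5/3 + sqrt(35701734)/306) = -103759/3 + sqrt(35701734)/306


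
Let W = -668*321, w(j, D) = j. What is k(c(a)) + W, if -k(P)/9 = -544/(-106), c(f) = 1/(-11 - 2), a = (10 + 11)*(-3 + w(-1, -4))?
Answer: -11367132/53 ≈ -2.1447e+5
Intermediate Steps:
W = -214428
a = -84 (a = (10 + 11)*(-3 - 1) = 21*(-4) = -84)
c(f) = -1/13 (c(f) = 1/(-13) = -1/13)
k(P) = -2448/53 (k(P) = -(-4896)/(-106) = -(-4896)*(-1)/106 = -9*272/53 = -2448/53)
k(c(a)) + W = -2448/53 - 214428 = -11367132/53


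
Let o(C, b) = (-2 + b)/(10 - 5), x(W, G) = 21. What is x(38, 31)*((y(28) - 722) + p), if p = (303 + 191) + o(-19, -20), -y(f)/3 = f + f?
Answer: -42042/5 ≈ -8408.4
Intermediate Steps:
o(C, b) = -2/5 + b/5 (o(C, b) = (-2 + b)/5 = (-2 + b)*(1/5) = -2/5 + b/5)
y(f) = -6*f (y(f) = -3*(f + f) = -6*f)
p = 2448/5 (p = (303 + 191) + (-2/5 + (1/5)*(-20)) = 494 + (-2/5 - 4) = 494 - 22/5 = 2448/5 ≈ 489.60)
x(38, 31)*((y(28) - 722) + p) = 21*((-6*28 - 722) + 2448/5) = 21*((-168 - 722) + 2448/5) = 21*(-890 + 2448/5) = 21*(-2002/5) = -42042/5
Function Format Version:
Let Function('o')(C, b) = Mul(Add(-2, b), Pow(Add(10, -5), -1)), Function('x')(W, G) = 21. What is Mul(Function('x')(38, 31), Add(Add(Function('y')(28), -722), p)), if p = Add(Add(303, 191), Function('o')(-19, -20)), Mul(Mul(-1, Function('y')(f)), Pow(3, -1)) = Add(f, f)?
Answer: Rational(-42042, 5) ≈ -8408.4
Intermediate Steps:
Function('o')(C, b) = Add(Rational(-2, 5), Mul(Rational(1, 5), b)) (Function('o')(C, b) = Mul(Add(-2, b), Pow(5, -1)) = Mul(Add(-2, b), Rational(1, 5)) = Add(Rational(-2, 5), Mul(Rational(1, 5), b)))
Function('y')(f) = Mul(-6, f) (Function('y')(f) = Mul(-3, Add(f, f)) = Mul(-3, Mul(2, f)) = Mul(-6, f))
p = Rational(2448, 5) (p = Add(Add(303, 191), Add(Rational(-2, 5), Mul(Rational(1, 5), -20))) = Add(494, Add(Rational(-2, 5), -4)) = Add(494, Rational(-22, 5)) = Rational(2448, 5) ≈ 489.60)
Mul(Function('x')(38, 31), Add(Add(Function('y')(28), -722), p)) = Mul(21, Add(Add(Mul(-6, 28), -722), Rational(2448, 5))) = Mul(21, Add(Add(-168, -722), Rational(2448, 5))) = Mul(21, Add(-890, Rational(2448, 5))) = Mul(21, Rational(-2002, 5)) = Rational(-42042, 5)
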